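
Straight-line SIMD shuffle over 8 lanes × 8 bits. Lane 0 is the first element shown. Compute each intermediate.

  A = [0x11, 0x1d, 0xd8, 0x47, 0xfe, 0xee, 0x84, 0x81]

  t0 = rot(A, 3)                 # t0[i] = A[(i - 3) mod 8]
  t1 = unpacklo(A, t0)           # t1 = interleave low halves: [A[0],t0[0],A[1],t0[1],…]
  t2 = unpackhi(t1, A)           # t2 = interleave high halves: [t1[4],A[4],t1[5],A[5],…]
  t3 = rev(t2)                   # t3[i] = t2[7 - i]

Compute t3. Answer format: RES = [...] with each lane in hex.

RES = [ 0x81  0x11  0x84  0x47  0xee  0x81  0xfe  0xd8 ]

  t0: ee 84 81 11 1d d8 47 fe
  t1: 11 ee 1d 84 d8 81 47 11
  t2: d8 fe 81 ee 47 84 11 81
  t3: 81 11 84 47 ee 81 fe d8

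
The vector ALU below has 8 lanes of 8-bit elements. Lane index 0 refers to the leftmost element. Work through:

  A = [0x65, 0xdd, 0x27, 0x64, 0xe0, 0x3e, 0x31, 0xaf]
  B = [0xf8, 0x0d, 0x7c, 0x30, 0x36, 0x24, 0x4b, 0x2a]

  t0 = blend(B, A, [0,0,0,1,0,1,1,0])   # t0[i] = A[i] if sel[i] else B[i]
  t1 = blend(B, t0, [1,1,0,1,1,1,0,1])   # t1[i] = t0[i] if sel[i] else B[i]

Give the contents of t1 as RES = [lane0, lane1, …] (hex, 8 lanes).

RES = [ 0xf8  0x0d  0x7c  0x64  0x36  0x3e  0x4b  0x2a ]

t0 = [0xf8, 0x0d, 0x7c, 0x64, 0x36, 0x3e, 0x31, 0x2a]
t1 = [0xf8, 0x0d, 0x7c, 0x64, 0x36, 0x3e, 0x4b, 0x2a]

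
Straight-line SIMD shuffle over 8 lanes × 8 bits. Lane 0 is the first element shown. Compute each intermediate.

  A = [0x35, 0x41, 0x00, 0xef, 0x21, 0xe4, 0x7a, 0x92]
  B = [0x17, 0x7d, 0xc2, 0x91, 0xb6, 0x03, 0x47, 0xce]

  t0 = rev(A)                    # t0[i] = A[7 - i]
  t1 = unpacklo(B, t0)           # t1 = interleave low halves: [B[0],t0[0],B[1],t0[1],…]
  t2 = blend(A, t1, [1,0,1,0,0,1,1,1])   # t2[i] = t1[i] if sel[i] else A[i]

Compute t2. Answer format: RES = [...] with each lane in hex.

RES = [ 0x17  0x41  0x7d  0xef  0x21  0xe4  0x91  0x21 ]

→ t0 |92|7a|e4|21|ef|00|41|35|
→ t1 |17|92|7d|7a|c2|e4|91|21|
→ t2 |17|41|7d|ef|21|e4|91|21|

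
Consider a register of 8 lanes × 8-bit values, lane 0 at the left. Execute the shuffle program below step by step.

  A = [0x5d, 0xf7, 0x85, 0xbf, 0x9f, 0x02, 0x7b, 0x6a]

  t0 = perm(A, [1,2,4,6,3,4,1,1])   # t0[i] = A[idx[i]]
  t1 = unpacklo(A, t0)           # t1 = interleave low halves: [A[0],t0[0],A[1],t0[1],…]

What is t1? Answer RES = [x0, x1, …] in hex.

RES = [ 0x5d  0xf7  0xf7  0x85  0x85  0x9f  0xbf  0x7b ]

  t0: f7 85 9f 7b bf 9f f7 f7
  t1: 5d f7 f7 85 85 9f bf 7b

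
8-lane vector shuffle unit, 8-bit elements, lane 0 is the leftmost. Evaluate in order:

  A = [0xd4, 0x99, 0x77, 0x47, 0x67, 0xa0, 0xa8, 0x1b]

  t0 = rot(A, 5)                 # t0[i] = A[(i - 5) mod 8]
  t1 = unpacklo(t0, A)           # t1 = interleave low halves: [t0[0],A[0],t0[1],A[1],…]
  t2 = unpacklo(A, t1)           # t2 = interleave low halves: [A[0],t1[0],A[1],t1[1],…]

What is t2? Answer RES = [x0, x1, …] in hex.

RES = [ 0xd4  0x47  0x99  0xd4  0x77  0x67  0x47  0x99 ]

  t0: 47 67 a0 a8 1b d4 99 77
  t1: 47 d4 67 99 a0 77 a8 47
  t2: d4 47 99 d4 77 67 47 99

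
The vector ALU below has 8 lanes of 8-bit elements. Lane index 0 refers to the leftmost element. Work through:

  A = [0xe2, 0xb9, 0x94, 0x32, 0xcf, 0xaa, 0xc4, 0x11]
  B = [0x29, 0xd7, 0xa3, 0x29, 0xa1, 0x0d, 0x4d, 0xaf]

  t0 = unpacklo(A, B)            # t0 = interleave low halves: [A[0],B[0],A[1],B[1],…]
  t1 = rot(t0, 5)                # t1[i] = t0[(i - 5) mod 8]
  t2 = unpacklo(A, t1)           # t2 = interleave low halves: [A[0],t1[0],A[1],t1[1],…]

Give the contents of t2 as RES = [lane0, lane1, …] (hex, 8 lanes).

→ t0 |e2|29|b9|d7|94|a3|32|29|
→ t1 |d7|94|a3|32|29|e2|29|b9|
→ t2 |e2|d7|b9|94|94|a3|32|32|

RES = [0xe2, 0xd7, 0xb9, 0x94, 0x94, 0xa3, 0x32, 0x32]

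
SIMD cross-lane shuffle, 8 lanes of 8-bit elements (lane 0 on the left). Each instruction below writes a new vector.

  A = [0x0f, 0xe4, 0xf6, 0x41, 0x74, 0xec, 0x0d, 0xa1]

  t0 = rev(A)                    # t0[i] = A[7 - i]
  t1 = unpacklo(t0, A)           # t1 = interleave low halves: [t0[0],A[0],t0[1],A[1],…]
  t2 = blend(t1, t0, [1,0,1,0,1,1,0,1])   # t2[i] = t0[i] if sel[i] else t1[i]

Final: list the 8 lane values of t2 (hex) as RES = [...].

  t0: a1 0d ec 74 41 f6 e4 0f
  t1: a1 0f 0d e4 ec f6 74 41
  t2: a1 0f ec e4 41 f6 74 0f

RES = [ 0xa1  0x0f  0xec  0xe4  0x41  0xf6  0x74  0x0f ]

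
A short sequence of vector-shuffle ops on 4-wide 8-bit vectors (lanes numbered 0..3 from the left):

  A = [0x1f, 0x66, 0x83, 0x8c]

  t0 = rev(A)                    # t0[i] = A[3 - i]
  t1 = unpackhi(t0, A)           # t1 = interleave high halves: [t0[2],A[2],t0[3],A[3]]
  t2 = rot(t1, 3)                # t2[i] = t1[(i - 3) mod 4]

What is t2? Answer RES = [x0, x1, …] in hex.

RES = [ 0x83  0x1f  0x8c  0x66 ]

→ t0 |8c|83|66|1f|
→ t1 |66|83|1f|8c|
→ t2 |83|1f|8c|66|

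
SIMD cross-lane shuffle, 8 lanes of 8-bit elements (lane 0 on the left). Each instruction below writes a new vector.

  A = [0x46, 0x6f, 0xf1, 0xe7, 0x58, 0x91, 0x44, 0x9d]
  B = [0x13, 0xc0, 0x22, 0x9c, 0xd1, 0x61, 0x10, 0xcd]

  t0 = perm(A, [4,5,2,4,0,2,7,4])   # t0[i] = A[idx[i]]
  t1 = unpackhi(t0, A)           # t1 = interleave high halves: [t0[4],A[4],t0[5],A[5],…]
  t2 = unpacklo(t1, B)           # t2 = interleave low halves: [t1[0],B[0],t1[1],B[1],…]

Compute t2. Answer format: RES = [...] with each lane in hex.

RES = [ 0x46  0x13  0x58  0xc0  0xf1  0x22  0x91  0x9c ]

t0 = [0x58, 0x91, 0xf1, 0x58, 0x46, 0xf1, 0x9d, 0x58]
t1 = [0x46, 0x58, 0xf1, 0x91, 0x9d, 0x44, 0x58, 0x9d]
t2 = [0x46, 0x13, 0x58, 0xc0, 0xf1, 0x22, 0x91, 0x9c]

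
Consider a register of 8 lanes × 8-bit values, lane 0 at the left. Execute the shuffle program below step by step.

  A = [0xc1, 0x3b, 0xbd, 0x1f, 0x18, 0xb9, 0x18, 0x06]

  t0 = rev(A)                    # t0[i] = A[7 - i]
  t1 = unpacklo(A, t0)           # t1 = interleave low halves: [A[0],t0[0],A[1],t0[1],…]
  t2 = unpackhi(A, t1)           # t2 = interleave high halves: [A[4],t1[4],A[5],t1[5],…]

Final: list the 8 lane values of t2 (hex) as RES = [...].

→ t0 |06|18|b9|18|1f|bd|3b|c1|
→ t1 |c1|06|3b|18|bd|b9|1f|18|
→ t2 |18|bd|b9|b9|18|1f|06|18|

RES = [0x18, 0xbd, 0xb9, 0xb9, 0x18, 0x1f, 0x06, 0x18]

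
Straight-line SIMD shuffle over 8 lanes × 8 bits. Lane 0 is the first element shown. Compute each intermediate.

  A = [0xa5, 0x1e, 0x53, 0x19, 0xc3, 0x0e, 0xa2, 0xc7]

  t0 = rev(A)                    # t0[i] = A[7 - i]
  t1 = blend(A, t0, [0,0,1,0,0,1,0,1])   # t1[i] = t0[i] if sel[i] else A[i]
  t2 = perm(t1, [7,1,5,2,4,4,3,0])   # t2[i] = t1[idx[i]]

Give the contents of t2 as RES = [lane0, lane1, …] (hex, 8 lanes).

t0 = [0xc7, 0xa2, 0x0e, 0xc3, 0x19, 0x53, 0x1e, 0xa5]
t1 = [0xa5, 0x1e, 0x0e, 0x19, 0xc3, 0x53, 0xa2, 0xa5]
t2 = [0xa5, 0x1e, 0x53, 0x0e, 0xc3, 0xc3, 0x19, 0xa5]

RES = [ 0xa5  0x1e  0x53  0x0e  0xc3  0xc3  0x19  0xa5 ]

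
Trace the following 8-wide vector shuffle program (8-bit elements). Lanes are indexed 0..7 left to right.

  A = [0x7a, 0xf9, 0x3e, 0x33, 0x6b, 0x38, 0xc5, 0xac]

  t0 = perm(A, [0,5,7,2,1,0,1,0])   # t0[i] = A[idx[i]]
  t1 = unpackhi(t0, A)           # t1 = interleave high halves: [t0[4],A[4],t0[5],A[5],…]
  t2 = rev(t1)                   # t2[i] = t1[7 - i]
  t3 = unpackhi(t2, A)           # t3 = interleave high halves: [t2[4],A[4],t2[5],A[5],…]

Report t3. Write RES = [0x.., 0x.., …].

t0 = [0x7a, 0x38, 0xac, 0x3e, 0xf9, 0x7a, 0xf9, 0x7a]
t1 = [0xf9, 0x6b, 0x7a, 0x38, 0xf9, 0xc5, 0x7a, 0xac]
t2 = [0xac, 0x7a, 0xc5, 0xf9, 0x38, 0x7a, 0x6b, 0xf9]
t3 = [0x38, 0x6b, 0x7a, 0x38, 0x6b, 0xc5, 0xf9, 0xac]

RES = [ 0x38  0x6b  0x7a  0x38  0x6b  0xc5  0xf9  0xac ]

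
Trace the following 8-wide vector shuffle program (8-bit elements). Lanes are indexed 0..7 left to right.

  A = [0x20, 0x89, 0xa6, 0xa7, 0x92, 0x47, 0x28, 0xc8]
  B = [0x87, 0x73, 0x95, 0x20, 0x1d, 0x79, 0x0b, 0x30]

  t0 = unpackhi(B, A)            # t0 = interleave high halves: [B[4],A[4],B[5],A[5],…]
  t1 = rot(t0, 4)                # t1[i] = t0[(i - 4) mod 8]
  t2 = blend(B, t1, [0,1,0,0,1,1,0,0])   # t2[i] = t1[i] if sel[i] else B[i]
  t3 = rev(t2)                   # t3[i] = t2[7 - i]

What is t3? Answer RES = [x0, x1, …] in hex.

→ t0 |1d|92|79|47|0b|28|30|c8|
→ t1 |0b|28|30|c8|1d|92|79|47|
→ t2 |87|28|95|20|1d|92|0b|30|
→ t3 |30|0b|92|1d|20|95|28|87|

RES = [0x30, 0x0b, 0x92, 0x1d, 0x20, 0x95, 0x28, 0x87]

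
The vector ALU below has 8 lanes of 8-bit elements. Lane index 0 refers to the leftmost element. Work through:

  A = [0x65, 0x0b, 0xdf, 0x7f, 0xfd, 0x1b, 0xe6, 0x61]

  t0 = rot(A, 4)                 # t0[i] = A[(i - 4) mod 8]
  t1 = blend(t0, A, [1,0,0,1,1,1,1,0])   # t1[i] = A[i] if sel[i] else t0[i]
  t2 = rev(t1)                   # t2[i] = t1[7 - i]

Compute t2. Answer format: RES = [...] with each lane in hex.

RES = [ 0x7f  0xe6  0x1b  0xfd  0x7f  0xe6  0x1b  0x65 ]

t0 = [0xfd, 0x1b, 0xe6, 0x61, 0x65, 0x0b, 0xdf, 0x7f]
t1 = [0x65, 0x1b, 0xe6, 0x7f, 0xfd, 0x1b, 0xe6, 0x7f]
t2 = [0x7f, 0xe6, 0x1b, 0xfd, 0x7f, 0xe6, 0x1b, 0x65]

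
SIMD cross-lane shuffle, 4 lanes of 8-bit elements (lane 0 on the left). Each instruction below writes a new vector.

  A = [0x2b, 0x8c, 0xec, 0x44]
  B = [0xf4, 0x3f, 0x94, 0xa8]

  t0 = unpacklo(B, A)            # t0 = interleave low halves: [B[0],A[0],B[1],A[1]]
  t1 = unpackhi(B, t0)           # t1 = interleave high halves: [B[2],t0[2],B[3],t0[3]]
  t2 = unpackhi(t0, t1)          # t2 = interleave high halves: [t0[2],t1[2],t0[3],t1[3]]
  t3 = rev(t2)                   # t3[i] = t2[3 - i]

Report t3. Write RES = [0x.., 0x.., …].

  t0: f4 2b 3f 8c
  t1: 94 3f a8 8c
  t2: 3f a8 8c 8c
  t3: 8c 8c a8 3f

RES = [0x8c, 0x8c, 0xa8, 0x3f]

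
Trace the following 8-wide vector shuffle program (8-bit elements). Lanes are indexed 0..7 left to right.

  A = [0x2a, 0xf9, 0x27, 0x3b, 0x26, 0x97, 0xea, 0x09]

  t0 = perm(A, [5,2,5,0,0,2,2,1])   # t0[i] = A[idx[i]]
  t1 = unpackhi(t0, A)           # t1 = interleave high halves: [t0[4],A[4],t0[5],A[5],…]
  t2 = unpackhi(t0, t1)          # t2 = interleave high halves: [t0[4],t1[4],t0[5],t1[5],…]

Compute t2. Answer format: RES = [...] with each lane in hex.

RES = [0x2a, 0x27, 0x27, 0xea, 0x27, 0xf9, 0xf9, 0x09]

t0 = [0x97, 0x27, 0x97, 0x2a, 0x2a, 0x27, 0x27, 0xf9]
t1 = [0x2a, 0x26, 0x27, 0x97, 0x27, 0xea, 0xf9, 0x09]
t2 = [0x2a, 0x27, 0x27, 0xea, 0x27, 0xf9, 0xf9, 0x09]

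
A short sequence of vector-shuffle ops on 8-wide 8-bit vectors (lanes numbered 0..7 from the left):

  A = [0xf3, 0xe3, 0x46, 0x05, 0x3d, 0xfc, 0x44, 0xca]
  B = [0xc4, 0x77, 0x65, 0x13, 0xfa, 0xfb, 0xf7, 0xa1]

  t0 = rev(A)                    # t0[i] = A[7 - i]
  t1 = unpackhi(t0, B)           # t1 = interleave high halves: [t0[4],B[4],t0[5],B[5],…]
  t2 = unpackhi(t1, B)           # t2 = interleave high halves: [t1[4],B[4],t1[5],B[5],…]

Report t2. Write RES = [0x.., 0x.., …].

RES = [0xe3, 0xfa, 0xf7, 0xfb, 0xf3, 0xf7, 0xa1, 0xa1]

  t0: ca 44 fc 3d 05 46 e3 f3
  t1: 05 fa 46 fb e3 f7 f3 a1
  t2: e3 fa f7 fb f3 f7 a1 a1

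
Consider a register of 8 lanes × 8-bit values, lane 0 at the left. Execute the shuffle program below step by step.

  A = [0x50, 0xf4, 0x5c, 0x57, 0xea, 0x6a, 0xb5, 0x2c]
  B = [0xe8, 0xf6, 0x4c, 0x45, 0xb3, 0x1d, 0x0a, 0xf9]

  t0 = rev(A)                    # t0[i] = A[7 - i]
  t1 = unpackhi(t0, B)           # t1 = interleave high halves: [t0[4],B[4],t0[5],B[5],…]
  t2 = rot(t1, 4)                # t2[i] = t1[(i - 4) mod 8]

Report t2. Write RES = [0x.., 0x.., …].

  t0: 2c b5 6a ea 57 5c f4 50
  t1: 57 b3 5c 1d f4 0a 50 f9
  t2: f4 0a 50 f9 57 b3 5c 1d

RES = [ 0xf4  0x0a  0x50  0xf9  0x57  0xb3  0x5c  0x1d ]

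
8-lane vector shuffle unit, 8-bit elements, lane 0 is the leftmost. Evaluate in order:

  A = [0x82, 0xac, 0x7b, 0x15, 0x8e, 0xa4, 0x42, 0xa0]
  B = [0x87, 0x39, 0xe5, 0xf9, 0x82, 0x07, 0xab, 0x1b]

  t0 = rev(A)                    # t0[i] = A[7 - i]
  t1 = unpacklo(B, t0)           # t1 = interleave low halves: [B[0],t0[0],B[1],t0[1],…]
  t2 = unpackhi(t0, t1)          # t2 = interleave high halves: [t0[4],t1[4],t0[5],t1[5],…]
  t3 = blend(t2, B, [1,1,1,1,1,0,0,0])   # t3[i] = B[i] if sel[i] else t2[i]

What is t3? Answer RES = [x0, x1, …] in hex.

→ t0 |a0|42|a4|8e|15|7b|ac|82|
→ t1 |87|a0|39|42|e5|a4|f9|8e|
→ t2 |15|e5|7b|a4|ac|f9|82|8e|
→ t3 |87|39|e5|f9|82|f9|82|8e|

RES = [ 0x87  0x39  0xe5  0xf9  0x82  0xf9  0x82  0x8e ]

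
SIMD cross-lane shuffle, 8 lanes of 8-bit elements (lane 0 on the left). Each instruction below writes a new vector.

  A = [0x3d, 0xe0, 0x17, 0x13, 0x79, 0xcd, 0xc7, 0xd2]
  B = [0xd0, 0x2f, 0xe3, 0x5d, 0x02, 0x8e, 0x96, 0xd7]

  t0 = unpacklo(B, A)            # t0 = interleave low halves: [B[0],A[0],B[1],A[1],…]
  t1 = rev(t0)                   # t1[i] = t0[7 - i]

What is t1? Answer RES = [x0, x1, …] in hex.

t0 = [0xd0, 0x3d, 0x2f, 0xe0, 0xe3, 0x17, 0x5d, 0x13]
t1 = [0x13, 0x5d, 0x17, 0xe3, 0xe0, 0x2f, 0x3d, 0xd0]

RES = [ 0x13  0x5d  0x17  0xe3  0xe0  0x2f  0x3d  0xd0 ]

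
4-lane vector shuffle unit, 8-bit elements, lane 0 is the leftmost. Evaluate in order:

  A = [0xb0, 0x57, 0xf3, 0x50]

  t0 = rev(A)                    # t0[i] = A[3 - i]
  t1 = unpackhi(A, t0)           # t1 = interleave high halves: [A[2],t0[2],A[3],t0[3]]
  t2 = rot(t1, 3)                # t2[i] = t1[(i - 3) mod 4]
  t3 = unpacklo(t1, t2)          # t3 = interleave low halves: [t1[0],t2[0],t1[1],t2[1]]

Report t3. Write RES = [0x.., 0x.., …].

  t0: 50 f3 57 b0
  t1: f3 57 50 b0
  t2: 57 50 b0 f3
  t3: f3 57 57 50

RES = [0xf3, 0x57, 0x57, 0x50]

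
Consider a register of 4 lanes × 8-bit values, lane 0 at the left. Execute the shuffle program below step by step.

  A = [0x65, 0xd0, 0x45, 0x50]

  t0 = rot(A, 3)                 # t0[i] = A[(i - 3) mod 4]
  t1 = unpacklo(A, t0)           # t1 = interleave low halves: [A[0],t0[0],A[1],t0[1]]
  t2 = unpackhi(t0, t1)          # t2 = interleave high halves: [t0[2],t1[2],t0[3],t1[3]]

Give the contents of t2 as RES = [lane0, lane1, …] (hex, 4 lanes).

→ t0 |d0|45|50|65|
→ t1 |65|d0|d0|45|
→ t2 |50|d0|65|45|

RES = [0x50, 0xd0, 0x65, 0x45]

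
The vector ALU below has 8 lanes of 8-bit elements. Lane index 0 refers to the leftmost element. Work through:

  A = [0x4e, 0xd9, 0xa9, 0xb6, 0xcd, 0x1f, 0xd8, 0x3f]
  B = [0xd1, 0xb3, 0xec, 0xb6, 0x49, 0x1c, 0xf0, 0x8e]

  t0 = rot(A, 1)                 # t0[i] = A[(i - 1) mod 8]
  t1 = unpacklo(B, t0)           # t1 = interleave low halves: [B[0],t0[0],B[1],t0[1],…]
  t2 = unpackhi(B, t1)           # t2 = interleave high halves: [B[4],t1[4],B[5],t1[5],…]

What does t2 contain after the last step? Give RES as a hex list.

RES = [0x49, 0xec, 0x1c, 0xd9, 0xf0, 0xb6, 0x8e, 0xa9]

→ t0 |3f|4e|d9|a9|b6|cd|1f|d8|
→ t1 |d1|3f|b3|4e|ec|d9|b6|a9|
→ t2 |49|ec|1c|d9|f0|b6|8e|a9|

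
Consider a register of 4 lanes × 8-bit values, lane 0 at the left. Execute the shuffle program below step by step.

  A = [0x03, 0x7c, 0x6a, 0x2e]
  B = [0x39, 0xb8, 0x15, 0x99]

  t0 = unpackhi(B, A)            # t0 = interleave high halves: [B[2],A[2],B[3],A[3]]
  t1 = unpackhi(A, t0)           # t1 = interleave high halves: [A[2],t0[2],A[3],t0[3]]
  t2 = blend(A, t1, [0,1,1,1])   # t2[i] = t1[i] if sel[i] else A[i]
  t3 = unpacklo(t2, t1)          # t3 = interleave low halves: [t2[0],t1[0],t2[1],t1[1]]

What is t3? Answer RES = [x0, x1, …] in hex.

RES = [ 0x03  0x6a  0x99  0x99 ]

  t0: 15 6a 99 2e
  t1: 6a 99 2e 2e
  t2: 03 99 2e 2e
  t3: 03 6a 99 99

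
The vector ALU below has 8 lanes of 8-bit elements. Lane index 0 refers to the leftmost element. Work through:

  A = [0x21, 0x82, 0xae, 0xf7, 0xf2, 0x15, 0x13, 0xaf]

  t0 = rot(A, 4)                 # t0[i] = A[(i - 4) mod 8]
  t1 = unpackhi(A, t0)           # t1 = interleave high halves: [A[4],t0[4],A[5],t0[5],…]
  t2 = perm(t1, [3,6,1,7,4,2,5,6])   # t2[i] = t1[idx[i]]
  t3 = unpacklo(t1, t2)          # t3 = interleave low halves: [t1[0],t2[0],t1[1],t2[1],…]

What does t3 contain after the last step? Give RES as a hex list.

RES = [0xf2, 0x82, 0x21, 0xaf, 0x15, 0x21, 0x82, 0xf7]

→ t0 |f2|15|13|af|21|82|ae|f7|
→ t1 |f2|21|15|82|13|ae|af|f7|
→ t2 |82|af|21|f7|13|15|ae|af|
→ t3 |f2|82|21|af|15|21|82|f7|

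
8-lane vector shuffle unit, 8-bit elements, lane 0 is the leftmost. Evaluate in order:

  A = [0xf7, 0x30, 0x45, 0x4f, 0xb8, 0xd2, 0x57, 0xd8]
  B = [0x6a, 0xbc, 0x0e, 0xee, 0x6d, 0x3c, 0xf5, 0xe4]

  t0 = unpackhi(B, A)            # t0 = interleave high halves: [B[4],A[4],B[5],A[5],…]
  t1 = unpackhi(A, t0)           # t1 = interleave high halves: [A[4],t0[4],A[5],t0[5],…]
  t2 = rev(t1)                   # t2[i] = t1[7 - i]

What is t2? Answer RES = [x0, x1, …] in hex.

t0 = [0x6d, 0xb8, 0x3c, 0xd2, 0xf5, 0x57, 0xe4, 0xd8]
t1 = [0xb8, 0xf5, 0xd2, 0x57, 0x57, 0xe4, 0xd8, 0xd8]
t2 = [0xd8, 0xd8, 0xe4, 0x57, 0x57, 0xd2, 0xf5, 0xb8]

RES = [ 0xd8  0xd8  0xe4  0x57  0x57  0xd2  0xf5  0xb8 ]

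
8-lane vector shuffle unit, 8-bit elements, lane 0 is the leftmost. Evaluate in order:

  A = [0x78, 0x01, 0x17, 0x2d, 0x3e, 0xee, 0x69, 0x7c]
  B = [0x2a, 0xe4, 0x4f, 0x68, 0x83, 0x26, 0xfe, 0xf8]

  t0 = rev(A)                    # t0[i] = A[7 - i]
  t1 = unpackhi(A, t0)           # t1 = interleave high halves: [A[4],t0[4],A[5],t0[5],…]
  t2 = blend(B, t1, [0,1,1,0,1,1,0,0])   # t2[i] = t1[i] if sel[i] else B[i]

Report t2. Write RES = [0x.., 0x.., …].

RES = [ 0x2a  0x2d  0xee  0x68  0x69  0x01  0xfe  0xf8 ]

→ t0 |7c|69|ee|3e|2d|17|01|78|
→ t1 |3e|2d|ee|17|69|01|7c|78|
→ t2 |2a|2d|ee|68|69|01|fe|f8|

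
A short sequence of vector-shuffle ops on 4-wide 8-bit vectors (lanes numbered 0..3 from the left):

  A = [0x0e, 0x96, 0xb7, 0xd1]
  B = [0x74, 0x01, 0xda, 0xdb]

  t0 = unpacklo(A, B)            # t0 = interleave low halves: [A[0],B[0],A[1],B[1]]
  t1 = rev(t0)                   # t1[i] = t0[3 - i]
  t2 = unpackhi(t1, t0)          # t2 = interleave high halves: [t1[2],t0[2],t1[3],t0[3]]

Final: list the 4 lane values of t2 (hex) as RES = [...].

RES = [0x74, 0x96, 0x0e, 0x01]

→ t0 |0e|74|96|01|
→ t1 |01|96|74|0e|
→ t2 |74|96|0e|01|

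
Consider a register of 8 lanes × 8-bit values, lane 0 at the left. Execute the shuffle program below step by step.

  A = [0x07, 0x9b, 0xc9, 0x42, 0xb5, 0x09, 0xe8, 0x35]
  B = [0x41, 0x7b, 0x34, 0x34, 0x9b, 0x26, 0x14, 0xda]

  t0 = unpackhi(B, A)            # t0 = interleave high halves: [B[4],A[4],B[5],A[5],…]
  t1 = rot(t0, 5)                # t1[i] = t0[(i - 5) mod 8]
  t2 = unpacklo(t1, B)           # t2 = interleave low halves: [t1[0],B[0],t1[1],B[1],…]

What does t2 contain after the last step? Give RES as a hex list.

  t0: 9b b5 26 09 14 e8 da 35
  t1: 09 14 e8 da 35 9b b5 26
  t2: 09 41 14 7b e8 34 da 34

RES = [ 0x09  0x41  0x14  0x7b  0xe8  0x34  0xda  0x34 ]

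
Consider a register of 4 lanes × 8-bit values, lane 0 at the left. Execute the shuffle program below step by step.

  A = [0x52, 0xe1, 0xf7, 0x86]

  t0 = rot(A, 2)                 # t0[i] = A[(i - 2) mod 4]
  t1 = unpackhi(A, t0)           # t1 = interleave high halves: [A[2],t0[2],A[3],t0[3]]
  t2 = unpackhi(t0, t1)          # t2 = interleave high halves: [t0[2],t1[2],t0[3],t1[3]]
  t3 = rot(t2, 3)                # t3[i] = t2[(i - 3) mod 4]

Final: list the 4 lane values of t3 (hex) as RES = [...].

→ t0 |f7|86|52|e1|
→ t1 |f7|52|86|e1|
→ t2 |52|86|e1|e1|
→ t3 |86|e1|e1|52|

RES = [0x86, 0xe1, 0xe1, 0x52]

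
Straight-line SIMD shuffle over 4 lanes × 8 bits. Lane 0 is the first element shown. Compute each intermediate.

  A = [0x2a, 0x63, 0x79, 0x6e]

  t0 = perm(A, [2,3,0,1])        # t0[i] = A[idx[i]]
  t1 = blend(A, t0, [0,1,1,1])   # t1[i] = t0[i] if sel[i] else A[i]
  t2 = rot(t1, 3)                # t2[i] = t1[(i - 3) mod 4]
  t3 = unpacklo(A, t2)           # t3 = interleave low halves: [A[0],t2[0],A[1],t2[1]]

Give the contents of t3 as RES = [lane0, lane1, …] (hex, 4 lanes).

RES = [0x2a, 0x6e, 0x63, 0x2a]

→ t0 |79|6e|2a|63|
→ t1 |2a|6e|2a|63|
→ t2 |6e|2a|63|2a|
→ t3 |2a|6e|63|2a|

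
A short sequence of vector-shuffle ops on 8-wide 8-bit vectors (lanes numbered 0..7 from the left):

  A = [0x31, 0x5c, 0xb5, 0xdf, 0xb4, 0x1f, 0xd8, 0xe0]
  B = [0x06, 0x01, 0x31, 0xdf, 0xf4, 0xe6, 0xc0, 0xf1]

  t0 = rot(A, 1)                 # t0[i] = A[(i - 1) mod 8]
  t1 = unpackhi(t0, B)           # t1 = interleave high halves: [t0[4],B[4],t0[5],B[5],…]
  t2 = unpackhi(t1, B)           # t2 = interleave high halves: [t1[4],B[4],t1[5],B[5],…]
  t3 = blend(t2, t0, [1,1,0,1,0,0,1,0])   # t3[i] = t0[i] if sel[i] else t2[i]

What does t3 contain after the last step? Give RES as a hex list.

→ t0 |e0|31|5c|b5|df|b4|1f|d8|
→ t1 |df|f4|b4|e6|1f|c0|d8|f1|
→ t2 |1f|f4|c0|e6|d8|c0|f1|f1|
→ t3 |e0|31|c0|b5|d8|c0|1f|f1|

RES = [ 0xe0  0x31  0xc0  0xb5  0xd8  0xc0  0x1f  0xf1 ]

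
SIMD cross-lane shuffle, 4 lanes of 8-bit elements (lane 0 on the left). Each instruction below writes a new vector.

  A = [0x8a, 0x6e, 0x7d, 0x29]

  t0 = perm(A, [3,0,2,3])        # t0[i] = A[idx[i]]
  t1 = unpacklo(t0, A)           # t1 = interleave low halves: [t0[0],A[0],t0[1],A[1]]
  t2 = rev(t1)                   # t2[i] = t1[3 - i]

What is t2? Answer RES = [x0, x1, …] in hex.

RES = [0x6e, 0x8a, 0x8a, 0x29]

t0 = [0x29, 0x8a, 0x7d, 0x29]
t1 = [0x29, 0x8a, 0x8a, 0x6e]
t2 = [0x6e, 0x8a, 0x8a, 0x29]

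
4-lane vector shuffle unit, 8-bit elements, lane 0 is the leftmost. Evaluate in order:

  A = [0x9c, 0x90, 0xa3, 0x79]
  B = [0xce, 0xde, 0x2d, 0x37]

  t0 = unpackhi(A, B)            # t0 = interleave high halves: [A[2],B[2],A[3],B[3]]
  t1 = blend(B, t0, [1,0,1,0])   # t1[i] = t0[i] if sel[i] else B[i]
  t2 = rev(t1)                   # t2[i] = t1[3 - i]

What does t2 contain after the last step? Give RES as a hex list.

RES = [0x37, 0x79, 0xde, 0xa3]

  t0: a3 2d 79 37
  t1: a3 de 79 37
  t2: 37 79 de a3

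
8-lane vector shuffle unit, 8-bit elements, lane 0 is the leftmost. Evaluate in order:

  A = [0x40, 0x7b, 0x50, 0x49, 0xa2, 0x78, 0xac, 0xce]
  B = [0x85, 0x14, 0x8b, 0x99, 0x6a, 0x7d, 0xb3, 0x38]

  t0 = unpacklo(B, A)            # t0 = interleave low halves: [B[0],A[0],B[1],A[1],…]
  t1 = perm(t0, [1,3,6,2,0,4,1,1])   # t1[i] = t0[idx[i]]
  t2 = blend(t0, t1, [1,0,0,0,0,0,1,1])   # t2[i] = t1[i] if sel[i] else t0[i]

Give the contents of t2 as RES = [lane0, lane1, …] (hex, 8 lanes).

RES = [ 0x40  0x40  0x14  0x7b  0x8b  0x50  0x40  0x40 ]

→ t0 |85|40|14|7b|8b|50|99|49|
→ t1 |40|7b|99|14|85|8b|40|40|
→ t2 |40|40|14|7b|8b|50|40|40|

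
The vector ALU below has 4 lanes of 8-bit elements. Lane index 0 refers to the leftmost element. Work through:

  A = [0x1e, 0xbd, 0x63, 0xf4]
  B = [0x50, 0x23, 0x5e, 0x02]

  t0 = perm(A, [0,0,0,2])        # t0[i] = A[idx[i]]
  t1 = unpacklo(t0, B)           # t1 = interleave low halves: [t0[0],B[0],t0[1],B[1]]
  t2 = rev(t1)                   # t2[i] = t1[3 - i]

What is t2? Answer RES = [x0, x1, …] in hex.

RES = [0x23, 0x1e, 0x50, 0x1e]

t0 = [0x1e, 0x1e, 0x1e, 0x63]
t1 = [0x1e, 0x50, 0x1e, 0x23]
t2 = [0x23, 0x1e, 0x50, 0x1e]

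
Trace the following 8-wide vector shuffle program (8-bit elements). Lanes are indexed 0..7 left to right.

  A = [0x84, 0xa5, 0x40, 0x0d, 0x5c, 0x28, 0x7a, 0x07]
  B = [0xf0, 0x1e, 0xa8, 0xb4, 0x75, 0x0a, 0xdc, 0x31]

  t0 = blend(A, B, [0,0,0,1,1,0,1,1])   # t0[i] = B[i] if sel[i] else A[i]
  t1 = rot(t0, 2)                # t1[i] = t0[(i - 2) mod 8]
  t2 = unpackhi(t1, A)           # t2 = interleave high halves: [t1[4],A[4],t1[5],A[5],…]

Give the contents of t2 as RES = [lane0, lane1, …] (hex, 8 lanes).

  t0: 84 a5 40 b4 75 28 dc 31
  t1: dc 31 84 a5 40 b4 75 28
  t2: 40 5c b4 28 75 7a 28 07

RES = [0x40, 0x5c, 0xb4, 0x28, 0x75, 0x7a, 0x28, 0x07]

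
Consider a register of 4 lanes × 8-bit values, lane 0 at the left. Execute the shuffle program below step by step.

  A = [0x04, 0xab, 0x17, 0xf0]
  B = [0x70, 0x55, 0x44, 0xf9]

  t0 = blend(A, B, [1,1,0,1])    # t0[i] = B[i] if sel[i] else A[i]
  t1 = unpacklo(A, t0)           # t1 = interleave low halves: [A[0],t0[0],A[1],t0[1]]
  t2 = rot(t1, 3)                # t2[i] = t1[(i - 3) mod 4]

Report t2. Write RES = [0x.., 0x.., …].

RES = [ 0x70  0xab  0x55  0x04 ]

→ t0 |70|55|17|f9|
→ t1 |04|70|ab|55|
→ t2 |70|ab|55|04|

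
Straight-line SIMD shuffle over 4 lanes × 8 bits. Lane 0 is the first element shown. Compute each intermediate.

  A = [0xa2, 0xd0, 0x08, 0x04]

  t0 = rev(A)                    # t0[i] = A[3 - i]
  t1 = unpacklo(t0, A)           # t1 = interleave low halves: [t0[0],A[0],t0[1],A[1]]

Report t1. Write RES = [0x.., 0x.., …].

  t0: 04 08 d0 a2
  t1: 04 a2 08 d0

RES = [0x04, 0xa2, 0x08, 0xd0]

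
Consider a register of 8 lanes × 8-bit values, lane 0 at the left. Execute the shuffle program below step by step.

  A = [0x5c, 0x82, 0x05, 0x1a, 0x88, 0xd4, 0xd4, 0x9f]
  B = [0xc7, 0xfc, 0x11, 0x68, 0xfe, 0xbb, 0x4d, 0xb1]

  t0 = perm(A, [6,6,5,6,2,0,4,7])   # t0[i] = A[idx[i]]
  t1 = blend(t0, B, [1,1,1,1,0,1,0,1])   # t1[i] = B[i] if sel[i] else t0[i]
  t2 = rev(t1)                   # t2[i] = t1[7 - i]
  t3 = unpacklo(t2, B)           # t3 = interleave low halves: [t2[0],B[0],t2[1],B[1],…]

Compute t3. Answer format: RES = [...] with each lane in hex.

RES = [ 0xb1  0xc7  0x88  0xfc  0xbb  0x11  0x05  0x68 ]

t0 = [0xd4, 0xd4, 0xd4, 0xd4, 0x05, 0x5c, 0x88, 0x9f]
t1 = [0xc7, 0xfc, 0x11, 0x68, 0x05, 0xbb, 0x88, 0xb1]
t2 = [0xb1, 0x88, 0xbb, 0x05, 0x68, 0x11, 0xfc, 0xc7]
t3 = [0xb1, 0xc7, 0x88, 0xfc, 0xbb, 0x11, 0x05, 0x68]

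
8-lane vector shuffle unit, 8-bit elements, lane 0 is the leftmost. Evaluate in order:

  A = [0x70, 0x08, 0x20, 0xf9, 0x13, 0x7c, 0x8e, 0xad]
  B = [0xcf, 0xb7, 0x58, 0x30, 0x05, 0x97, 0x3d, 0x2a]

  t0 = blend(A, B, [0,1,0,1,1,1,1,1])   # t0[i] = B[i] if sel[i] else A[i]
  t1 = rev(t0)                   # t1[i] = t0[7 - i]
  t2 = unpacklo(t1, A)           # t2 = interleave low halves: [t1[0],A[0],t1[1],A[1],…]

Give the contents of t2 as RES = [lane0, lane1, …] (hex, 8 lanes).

  t0: 70 b7 20 30 05 97 3d 2a
  t1: 2a 3d 97 05 30 20 b7 70
  t2: 2a 70 3d 08 97 20 05 f9

RES = [ 0x2a  0x70  0x3d  0x08  0x97  0x20  0x05  0xf9 ]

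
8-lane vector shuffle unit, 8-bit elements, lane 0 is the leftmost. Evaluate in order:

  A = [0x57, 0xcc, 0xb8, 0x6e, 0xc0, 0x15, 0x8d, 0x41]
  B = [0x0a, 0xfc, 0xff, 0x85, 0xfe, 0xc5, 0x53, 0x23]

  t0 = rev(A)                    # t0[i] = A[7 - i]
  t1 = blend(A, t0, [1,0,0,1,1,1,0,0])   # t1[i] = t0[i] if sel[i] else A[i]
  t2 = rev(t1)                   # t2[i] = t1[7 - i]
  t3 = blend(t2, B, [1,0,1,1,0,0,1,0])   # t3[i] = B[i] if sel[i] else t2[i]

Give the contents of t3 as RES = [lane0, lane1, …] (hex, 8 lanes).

RES = [0x0a, 0x8d, 0xff, 0x85, 0xc0, 0xb8, 0x53, 0x41]

t0 = [0x41, 0x8d, 0x15, 0xc0, 0x6e, 0xb8, 0xcc, 0x57]
t1 = [0x41, 0xcc, 0xb8, 0xc0, 0x6e, 0xb8, 0x8d, 0x41]
t2 = [0x41, 0x8d, 0xb8, 0x6e, 0xc0, 0xb8, 0xcc, 0x41]
t3 = [0x0a, 0x8d, 0xff, 0x85, 0xc0, 0xb8, 0x53, 0x41]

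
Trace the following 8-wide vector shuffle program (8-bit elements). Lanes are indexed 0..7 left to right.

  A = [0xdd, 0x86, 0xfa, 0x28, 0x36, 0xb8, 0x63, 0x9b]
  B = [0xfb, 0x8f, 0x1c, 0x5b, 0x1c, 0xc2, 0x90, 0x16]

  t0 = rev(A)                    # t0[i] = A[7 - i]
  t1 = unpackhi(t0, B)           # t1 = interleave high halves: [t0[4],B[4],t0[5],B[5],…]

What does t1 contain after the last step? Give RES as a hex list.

t0 = [0x9b, 0x63, 0xb8, 0x36, 0x28, 0xfa, 0x86, 0xdd]
t1 = [0x28, 0x1c, 0xfa, 0xc2, 0x86, 0x90, 0xdd, 0x16]

RES = [ 0x28  0x1c  0xfa  0xc2  0x86  0x90  0xdd  0x16 ]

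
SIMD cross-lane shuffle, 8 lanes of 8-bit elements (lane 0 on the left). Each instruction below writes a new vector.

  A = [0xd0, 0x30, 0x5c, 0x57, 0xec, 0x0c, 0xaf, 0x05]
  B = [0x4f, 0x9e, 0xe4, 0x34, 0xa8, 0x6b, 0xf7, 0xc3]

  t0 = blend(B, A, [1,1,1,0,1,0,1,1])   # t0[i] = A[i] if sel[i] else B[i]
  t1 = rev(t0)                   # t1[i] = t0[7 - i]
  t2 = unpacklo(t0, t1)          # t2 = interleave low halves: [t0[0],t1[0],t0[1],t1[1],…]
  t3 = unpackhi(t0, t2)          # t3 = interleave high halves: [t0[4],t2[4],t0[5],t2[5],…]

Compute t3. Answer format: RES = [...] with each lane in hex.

RES = [ 0xec  0x5c  0x6b  0x6b  0xaf  0x34  0x05  0xec ]

→ t0 |d0|30|5c|34|ec|6b|af|05|
→ t1 |05|af|6b|ec|34|5c|30|d0|
→ t2 |d0|05|30|af|5c|6b|34|ec|
→ t3 |ec|5c|6b|6b|af|34|05|ec|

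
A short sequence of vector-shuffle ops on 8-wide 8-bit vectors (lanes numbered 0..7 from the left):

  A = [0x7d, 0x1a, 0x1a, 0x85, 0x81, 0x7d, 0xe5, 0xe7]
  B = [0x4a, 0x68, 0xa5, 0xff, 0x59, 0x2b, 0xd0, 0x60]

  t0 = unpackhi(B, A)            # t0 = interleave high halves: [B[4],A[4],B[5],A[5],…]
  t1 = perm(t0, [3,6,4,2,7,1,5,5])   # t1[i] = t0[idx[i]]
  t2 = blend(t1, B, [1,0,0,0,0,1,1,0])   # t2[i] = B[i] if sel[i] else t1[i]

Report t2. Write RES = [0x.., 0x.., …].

RES = [0x4a, 0x60, 0xd0, 0x2b, 0xe7, 0x2b, 0xd0, 0xe5]

  t0: 59 81 2b 7d d0 e5 60 e7
  t1: 7d 60 d0 2b e7 81 e5 e5
  t2: 4a 60 d0 2b e7 2b d0 e5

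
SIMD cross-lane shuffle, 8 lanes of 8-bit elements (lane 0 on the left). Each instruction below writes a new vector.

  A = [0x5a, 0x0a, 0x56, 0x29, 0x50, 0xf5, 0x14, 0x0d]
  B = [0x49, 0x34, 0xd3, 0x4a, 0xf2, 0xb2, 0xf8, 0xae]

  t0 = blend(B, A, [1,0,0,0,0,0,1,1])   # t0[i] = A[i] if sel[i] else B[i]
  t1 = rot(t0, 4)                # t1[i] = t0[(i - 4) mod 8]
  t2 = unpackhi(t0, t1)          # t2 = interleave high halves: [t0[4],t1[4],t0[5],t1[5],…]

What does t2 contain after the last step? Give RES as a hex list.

  t0: 5a 34 d3 4a f2 b2 14 0d
  t1: f2 b2 14 0d 5a 34 d3 4a
  t2: f2 5a b2 34 14 d3 0d 4a

RES = [ 0xf2  0x5a  0xb2  0x34  0x14  0xd3  0x0d  0x4a ]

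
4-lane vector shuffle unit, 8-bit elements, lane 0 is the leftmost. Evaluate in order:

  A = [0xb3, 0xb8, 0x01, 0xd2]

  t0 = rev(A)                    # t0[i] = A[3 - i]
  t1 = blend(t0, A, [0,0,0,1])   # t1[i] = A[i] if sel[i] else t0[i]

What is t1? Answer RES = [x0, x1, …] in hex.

  t0: d2 01 b8 b3
  t1: d2 01 b8 d2

RES = [0xd2, 0x01, 0xb8, 0xd2]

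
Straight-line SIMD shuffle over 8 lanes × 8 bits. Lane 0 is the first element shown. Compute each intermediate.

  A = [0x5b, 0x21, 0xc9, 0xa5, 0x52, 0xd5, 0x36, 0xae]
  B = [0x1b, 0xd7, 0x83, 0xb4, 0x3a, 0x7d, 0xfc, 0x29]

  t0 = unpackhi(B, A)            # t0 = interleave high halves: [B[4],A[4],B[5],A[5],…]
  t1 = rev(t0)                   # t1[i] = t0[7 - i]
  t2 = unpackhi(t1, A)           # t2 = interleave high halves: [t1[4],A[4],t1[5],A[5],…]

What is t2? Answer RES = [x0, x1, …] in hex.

t0 = [0x3a, 0x52, 0x7d, 0xd5, 0xfc, 0x36, 0x29, 0xae]
t1 = [0xae, 0x29, 0x36, 0xfc, 0xd5, 0x7d, 0x52, 0x3a]
t2 = [0xd5, 0x52, 0x7d, 0xd5, 0x52, 0x36, 0x3a, 0xae]

RES = [ 0xd5  0x52  0x7d  0xd5  0x52  0x36  0x3a  0xae ]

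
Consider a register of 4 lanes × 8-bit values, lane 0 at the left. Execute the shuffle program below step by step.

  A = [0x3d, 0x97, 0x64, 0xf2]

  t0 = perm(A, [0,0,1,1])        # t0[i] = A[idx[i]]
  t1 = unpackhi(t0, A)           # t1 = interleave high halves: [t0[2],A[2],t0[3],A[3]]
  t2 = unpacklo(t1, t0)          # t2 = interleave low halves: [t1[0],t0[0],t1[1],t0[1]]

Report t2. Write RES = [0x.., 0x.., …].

RES = [0x97, 0x3d, 0x64, 0x3d]

t0 = [0x3d, 0x3d, 0x97, 0x97]
t1 = [0x97, 0x64, 0x97, 0xf2]
t2 = [0x97, 0x3d, 0x64, 0x3d]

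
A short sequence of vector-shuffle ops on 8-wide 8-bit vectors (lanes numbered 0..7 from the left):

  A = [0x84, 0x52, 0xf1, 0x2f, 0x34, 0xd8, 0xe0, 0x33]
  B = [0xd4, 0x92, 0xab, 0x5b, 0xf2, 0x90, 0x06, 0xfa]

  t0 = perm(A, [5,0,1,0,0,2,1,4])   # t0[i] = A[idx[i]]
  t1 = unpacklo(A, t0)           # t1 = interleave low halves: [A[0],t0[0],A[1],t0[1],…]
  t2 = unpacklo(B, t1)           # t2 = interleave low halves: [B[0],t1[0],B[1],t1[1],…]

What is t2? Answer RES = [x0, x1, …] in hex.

→ t0 |d8|84|52|84|84|f1|52|34|
→ t1 |84|d8|52|84|f1|52|2f|84|
→ t2 |d4|84|92|d8|ab|52|5b|84|

RES = [0xd4, 0x84, 0x92, 0xd8, 0xab, 0x52, 0x5b, 0x84]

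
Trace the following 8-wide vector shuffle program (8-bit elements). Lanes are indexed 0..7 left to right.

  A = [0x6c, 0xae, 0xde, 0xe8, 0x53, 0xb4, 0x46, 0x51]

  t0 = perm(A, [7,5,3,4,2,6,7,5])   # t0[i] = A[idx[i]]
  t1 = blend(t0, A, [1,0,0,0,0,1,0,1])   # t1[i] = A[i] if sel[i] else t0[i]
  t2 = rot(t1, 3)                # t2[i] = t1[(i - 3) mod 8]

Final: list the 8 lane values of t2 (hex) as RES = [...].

RES = [0xb4, 0x51, 0x51, 0x6c, 0xb4, 0xe8, 0x53, 0xde]

t0 = [0x51, 0xb4, 0xe8, 0x53, 0xde, 0x46, 0x51, 0xb4]
t1 = [0x6c, 0xb4, 0xe8, 0x53, 0xde, 0xb4, 0x51, 0x51]
t2 = [0xb4, 0x51, 0x51, 0x6c, 0xb4, 0xe8, 0x53, 0xde]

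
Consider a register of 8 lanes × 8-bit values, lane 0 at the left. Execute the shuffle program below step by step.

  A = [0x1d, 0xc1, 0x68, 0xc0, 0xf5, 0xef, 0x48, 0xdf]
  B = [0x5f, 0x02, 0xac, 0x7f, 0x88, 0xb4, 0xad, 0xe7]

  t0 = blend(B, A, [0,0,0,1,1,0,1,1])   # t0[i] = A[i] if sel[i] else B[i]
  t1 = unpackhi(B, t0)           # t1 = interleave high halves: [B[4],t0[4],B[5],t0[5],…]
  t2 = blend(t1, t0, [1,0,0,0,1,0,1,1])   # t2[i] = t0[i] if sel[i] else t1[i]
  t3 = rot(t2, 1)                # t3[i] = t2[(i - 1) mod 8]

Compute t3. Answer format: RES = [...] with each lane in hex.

  t0: 5f 02 ac c0 f5 b4 48 df
  t1: 88 f5 b4 b4 ad 48 e7 df
  t2: 5f f5 b4 b4 f5 48 48 df
  t3: df 5f f5 b4 b4 f5 48 48

RES = [0xdf, 0x5f, 0xf5, 0xb4, 0xb4, 0xf5, 0x48, 0x48]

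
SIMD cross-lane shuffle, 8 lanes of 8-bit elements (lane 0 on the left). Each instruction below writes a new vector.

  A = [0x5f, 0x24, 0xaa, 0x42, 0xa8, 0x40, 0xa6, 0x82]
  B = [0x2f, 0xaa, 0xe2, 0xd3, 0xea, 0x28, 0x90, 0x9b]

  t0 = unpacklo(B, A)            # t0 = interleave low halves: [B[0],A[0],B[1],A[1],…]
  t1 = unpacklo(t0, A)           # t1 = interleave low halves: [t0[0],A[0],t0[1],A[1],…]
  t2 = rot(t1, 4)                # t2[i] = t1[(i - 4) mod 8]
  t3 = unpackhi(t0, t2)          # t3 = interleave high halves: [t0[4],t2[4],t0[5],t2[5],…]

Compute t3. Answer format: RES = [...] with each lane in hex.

RES = [0xe2, 0x2f, 0xaa, 0x5f, 0xd3, 0x5f, 0x42, 0x24]

t0 = [0x2f, 0x5f, 0xaa, 0x24, 0xe2, 0xaa, 0xd3, 0x42]
t1 = [0x2f, 0x5f, 0x5f, 0x24, 0xaa, 0xaa, 0x24, 0x42]
t2 = [0xaa, 0xaa, 0x24, 0x42, 0x2f, 0x5f, 0x5f, 0x24]
t3 = [0xe2, 0x2f, 0xaa, 0x5f, 0xd3, 0x5f, 0x42, 0x24]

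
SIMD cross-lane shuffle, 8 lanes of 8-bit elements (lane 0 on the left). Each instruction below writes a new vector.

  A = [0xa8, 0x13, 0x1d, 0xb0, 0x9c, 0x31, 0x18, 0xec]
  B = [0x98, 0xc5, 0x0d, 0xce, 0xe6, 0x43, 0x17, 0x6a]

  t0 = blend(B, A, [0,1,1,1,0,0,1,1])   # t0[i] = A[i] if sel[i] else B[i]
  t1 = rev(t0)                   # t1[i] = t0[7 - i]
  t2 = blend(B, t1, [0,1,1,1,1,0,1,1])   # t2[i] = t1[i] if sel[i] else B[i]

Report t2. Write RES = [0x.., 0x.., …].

RES = [0x98, 0x18, 0x43, 0xe6, 0xb0, 0x43, 0x13, 0x98]

  t0: 98 13 1d b0 e6 43 18 ec
  t1: ec 18 43 e6 b0 1d 13 98
  t2: 98 18 43 e6 b0 43 13 98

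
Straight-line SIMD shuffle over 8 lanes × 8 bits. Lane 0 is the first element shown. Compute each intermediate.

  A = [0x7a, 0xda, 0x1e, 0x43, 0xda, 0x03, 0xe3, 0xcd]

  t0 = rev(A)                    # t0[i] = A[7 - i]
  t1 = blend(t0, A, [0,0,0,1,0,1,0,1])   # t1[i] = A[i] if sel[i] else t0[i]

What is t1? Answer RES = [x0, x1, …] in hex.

RES = [ 0xcd  0xe3  0x03  0x43  0x43  0x03  0xda  0xcd ]

t0 = [0xcd, 0xe3, 0x03, 0xda, 0x43, 0x1e, 0xda, 0x7a]
t1 = [0xcd, 0xe3, 0x03, 0x43, 0x43, 0x03, 0xda, 0xcd]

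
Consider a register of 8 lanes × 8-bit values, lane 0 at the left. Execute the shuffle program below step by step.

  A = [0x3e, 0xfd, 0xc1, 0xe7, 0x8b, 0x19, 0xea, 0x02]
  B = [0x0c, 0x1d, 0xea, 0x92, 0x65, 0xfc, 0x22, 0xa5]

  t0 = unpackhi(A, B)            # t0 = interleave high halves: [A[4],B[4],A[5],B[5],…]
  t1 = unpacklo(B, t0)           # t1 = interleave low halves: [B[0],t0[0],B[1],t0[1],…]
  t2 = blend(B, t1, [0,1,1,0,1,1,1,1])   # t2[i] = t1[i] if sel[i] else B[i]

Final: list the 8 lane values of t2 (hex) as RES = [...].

  t0: 8b 65 19 fc ea 22 02 a5
  t1: 0c 8b 1d 65 ea 19 92 fc
  t2: 0c 8b 1d 92 ea 19 92 fc

RES = [ 0x0c  0x8b  0x1d  0x92  0xea  0x19  0x92  0xfc ]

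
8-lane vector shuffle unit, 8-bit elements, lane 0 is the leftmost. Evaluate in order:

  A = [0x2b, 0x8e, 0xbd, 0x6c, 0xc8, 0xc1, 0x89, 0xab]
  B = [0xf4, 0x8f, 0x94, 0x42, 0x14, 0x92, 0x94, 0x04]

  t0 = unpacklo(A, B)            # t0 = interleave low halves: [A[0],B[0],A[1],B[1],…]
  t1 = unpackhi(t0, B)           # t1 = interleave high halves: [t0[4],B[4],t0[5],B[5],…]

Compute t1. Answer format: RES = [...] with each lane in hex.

RES = [0xbd, 0x14, 0x94, 0x92, 0x6c, 0x94, 0x42, 0x04]

  t0: 2b f4 8e 8f bd 94 6c 42
  t1: bd 14 94 92 6c 94 42 04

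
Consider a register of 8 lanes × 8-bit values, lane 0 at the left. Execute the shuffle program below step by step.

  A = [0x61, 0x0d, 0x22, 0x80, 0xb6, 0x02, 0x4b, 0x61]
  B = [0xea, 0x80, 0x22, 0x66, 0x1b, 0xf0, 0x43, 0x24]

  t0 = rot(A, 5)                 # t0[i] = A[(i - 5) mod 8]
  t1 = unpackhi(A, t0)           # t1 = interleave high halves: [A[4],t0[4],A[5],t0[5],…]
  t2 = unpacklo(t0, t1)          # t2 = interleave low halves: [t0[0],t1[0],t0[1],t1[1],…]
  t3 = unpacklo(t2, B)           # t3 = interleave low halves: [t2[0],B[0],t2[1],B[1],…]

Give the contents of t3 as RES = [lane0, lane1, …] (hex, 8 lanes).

RES = [0x80, 0xea, 0xb6, 0x80, 0xb6, 0x22, 0x61, 0x66]

t0 = [0x80, 0xb6, 0x02, 0x4b, 0x61, 0x61, 0x0d, 0x22]
t1 = [0xb6, 0x61, 0x02, 0x61, 0x4b, 0x0d, 0x61, 0x22]
t2 = [0x80, 0xb6, 0xb6, 0x61, 0x02, 0x02, 0x4b, 0x61]
t3 = [0x80, 0xea, 0xb6, 0x80, 0xb6, 0x22, 0x61, 0x66]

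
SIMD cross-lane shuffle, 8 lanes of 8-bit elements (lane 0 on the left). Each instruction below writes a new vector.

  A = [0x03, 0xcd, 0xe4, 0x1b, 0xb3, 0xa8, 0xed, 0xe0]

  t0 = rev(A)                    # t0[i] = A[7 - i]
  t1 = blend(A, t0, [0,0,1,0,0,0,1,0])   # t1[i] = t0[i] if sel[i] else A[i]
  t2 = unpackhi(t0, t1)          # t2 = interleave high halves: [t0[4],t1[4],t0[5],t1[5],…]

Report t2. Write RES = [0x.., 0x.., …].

t0 = [0xe0, 0xed, 0xa8, 0xb3, 0x1b, 0xe4, 0xcd, 0x03]
t1 = [0x03, 0xcd, 0xa8, 0x1b, 0xb3, 0xa8, 0xcd, 0xe0]
t2 = [0x1b, 0xb3, 0xe4, 0xa8, 0xcd, 0xcd, 0x03, 0xe0]

RES = [0x1b, 0xb3, 0xe4, 0xa8, 0xcd, 0xcd, 0x03, 0xe0]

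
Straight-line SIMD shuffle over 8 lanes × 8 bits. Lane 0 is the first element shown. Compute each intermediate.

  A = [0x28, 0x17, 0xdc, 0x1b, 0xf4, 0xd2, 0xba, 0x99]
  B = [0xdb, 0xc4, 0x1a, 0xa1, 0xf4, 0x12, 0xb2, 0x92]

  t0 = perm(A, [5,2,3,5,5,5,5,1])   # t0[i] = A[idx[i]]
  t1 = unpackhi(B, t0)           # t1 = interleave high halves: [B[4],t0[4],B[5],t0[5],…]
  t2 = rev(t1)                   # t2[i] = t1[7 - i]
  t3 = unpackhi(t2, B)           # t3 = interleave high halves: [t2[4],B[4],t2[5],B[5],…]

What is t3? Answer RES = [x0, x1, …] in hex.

RES = [0xd2, 0xf4, 0x12, 0x12, 0xd2, 0xb2, 0xf4, 0x92]

→ t0 |d2|dc|1b|d2|d2|d2|d2|17|
→ t1 |f4|d2|12|d2|b2|d2|92|17|
→ t2 |17|92|d2|b2|d2|12|d2|f4|
→ t3 |d2|f4|12|12|d2|b2|f4|92|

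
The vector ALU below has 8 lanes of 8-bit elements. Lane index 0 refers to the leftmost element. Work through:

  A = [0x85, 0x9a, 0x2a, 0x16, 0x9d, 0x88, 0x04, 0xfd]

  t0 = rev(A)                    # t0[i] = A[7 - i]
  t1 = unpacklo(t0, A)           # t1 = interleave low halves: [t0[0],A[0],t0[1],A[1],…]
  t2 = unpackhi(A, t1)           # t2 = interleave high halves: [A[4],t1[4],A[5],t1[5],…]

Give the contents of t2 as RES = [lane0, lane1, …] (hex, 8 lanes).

t0 = [0xfd, 0x04, 0x88, 0x9d, 0x16, 0x2a, 0x9a, 0x85]
t1 = [0xfd, 0x85, 0x04, 0x9a, 0x88, 0x2a, 0x9d, 0x16]
t2 = [0x9d, 0x88, 0x88, 0x2a, 0x04, 0x9d, 0xfd, 0x16]

RES = [ 0x9d  0x88  0x88  0x2a  0x04  0x9d  0xfd  0x16 ]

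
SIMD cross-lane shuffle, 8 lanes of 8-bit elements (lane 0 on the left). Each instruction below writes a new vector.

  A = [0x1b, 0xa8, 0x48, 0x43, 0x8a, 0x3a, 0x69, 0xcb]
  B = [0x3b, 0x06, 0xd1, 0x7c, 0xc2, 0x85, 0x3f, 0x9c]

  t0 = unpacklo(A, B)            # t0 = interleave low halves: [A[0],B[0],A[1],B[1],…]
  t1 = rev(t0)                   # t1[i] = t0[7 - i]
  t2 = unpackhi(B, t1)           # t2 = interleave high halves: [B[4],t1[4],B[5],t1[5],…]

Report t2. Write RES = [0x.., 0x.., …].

→ t0 |1b|3b|a8|06|48|d1|43|7c|
→ t1 |7c|43|d1|48|06|a8|3b|1b|
→ t2 |c2|06|85|a8|3f|3b|9c|1b|

RES = [0xc2, 0x06, 0x85, 0xa8, 0x3f, 0x3b, 0x9c, 0x1b]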